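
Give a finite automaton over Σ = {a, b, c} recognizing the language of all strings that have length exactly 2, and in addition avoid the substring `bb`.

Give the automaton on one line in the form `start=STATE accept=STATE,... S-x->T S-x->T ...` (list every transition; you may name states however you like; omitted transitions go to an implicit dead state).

Build one automaton per condition and run them in lockstep. One (4 states) tracks the input length, saturating at 3; the other (3 states) tracks partial matches of the forbidden pattern `bb`. Each combined state is a pair, one component from each; accept when both components accept. Equivalent product states are then merged.
5 states suffice.
        a   b   c  
>  S0   S1  S2  S1 
   S1   S3  S3  S3 
   S2   S3  S4  S3 
 * S3   S4  S4  S4 
   S4   S4  S4  S4 
(> = start, * = accepting)

start=S0 accept=S3 S0-a->S1 S0-b->S2 S0-c->S1 S1-a->S3 S1-b->S3 S1-c->S3 S2-a->S3 S2-b->S4 S2-c->S3 S3-a->S4 S3-b->S4 S3-c->S4 S4-a->S4 S4-b->S4 S4-c->S4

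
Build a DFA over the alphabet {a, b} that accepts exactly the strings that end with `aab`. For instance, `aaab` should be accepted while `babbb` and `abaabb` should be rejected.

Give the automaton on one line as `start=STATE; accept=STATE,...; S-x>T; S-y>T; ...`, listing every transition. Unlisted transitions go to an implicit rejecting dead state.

Remember how much of `aab` the current input suffix matches. State S0 means no match yet; S1 means the last symbol is `a`; S2 means the last 2 symbols are `aa`; S3 means the last 3 symbols are `aab`. Only S3 accepts. On a mismatch, fall back to the longest proper suffix that is still a prefix of `aab`.
With 4 states:
        a   b  
>  S0   S1  S0 
   S1   S2  S0 
   S2   S2  S3 
 * S3   S1  S0 
(> = start, * = accepting)

start=S0; accept=S3; S0-a>S1; S0-b>S0; S1-a>S2; S1-b>S0; S2-a>S2; S2-b>S3; S3-a>S1; S3-b>S0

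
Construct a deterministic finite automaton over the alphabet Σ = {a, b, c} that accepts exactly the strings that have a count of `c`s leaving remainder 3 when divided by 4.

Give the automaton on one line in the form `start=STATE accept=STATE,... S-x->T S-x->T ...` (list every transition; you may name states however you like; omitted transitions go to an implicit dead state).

start=q0 accept=q3 q0-a->q0 q0-b->q0 q0-c->q1 q1-a->q1 q1-b->q1 q1-c->q2 q2-a->q2 q2-b->q2 q2-c->q3 q3-a->q3 q3-b->q3 q3-c->q0

The only thing that matters is how many `c`s have appeared, reduced mod 4. Use one state per residue: q0 for 0, …, q3 for 3. Reading `c` moves to the next residue; anything else stays put. q3 is accepting.
        a   b   c  
>  q0   q0  q0  q1 
   q1   q1  q1  q2 
   q2   q2  q2  q3 
 * q3   q3  q3  q0 
(> = start, * = accepting)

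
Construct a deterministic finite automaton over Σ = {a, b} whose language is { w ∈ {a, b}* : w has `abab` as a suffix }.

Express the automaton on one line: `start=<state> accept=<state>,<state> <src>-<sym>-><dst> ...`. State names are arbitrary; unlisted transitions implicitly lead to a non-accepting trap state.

Let each state record the length of the longest suffix of the input read so far that is also a prefix of `abab`. q1 means the last symbol is `a`; q2 means the last 2 symbols are `ab`; q3 means the last 3 symbols are `aba`; q4 means the last 4 symbols are `abab`. Accept only at q4, where the string currently ends in `abab`.
A 5-state machine:
        a   b  
>  q0   q1  q0 
   q1   q1  q2 
   q2   q3  q0 
   q3   q1  q4 
 * q4   q3  q0 
(> = start, * = accepting)

start=q0 accept=q4 q0-a->q1 q0-b->q0 q1-a->q1 q1-b->q2 q2-a->q3 q2-b->q0 q3-a->q1 q3-b->q4 q4-a->q3 q4-b->q0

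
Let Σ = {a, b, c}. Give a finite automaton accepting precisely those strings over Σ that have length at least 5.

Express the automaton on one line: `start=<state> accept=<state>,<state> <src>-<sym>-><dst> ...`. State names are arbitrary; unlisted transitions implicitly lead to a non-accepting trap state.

start=S0 accept=S5,S6 S0-a->S1 S0-b->S1 S0-c->S1 S1-a->S2 S1-b->S2 S1-c->S2 S2-a->S3 S2-b->S3 S2-c->S3 S3-a->S4 S3-b->S4 S3-c->S4 S4-a->S5 S4-b->S5 S4-c->S5 S5-a->S6 S5-b->S6 S5-c->S6 S6-a->S6 S6-b->S6 S6-c->S6

Count input length up to 6: every symbol moves from S0 toward S6, which means 'more than 5' and absorbs. Accept from {S5, S6}.
With 7 states:
        a   b   c  
>  S0   S1  S1  S1 
   S1   S2  S2  S2 
   S2   S3  S3  S3 
   S3   S4  S4  S4 
   S4   S5  S5  S5 
 * S5   S6  S6  S6 
 * S6   S6  S6  S6 
(> = start, * = accepting)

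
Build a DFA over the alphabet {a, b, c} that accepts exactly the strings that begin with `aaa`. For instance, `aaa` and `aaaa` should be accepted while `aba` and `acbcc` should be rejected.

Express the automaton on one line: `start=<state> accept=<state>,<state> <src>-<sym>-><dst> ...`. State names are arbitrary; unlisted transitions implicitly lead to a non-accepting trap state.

Check the first 3 symbols one by one: q0 through q2 record how many have matched `aaa` so far; any wrong symbol goes to the dead state q4. After all 3 match we enter the accepting sink q3.
With 5 states:
        a   b   c  
>  q0   q1  q4  q4 
   q1   q2  q4  q4 
   q2   q3  q4  q4 
 * q3   q3  q3  q3 
   q4   q4  q4  q4 
(> = start, * = accepting)

start=q0 accept=q3 q0-a->q1 q0-b->q4 q0-c->q4 q1-a->q2 q1-b->q4 q1-c->q4 q2-a->q3 q2-b->q4 q2-c->q4 q3-a->q3 q3-b->q3 q3-c->q3 q4-a->q4 q4-b->q4 q4-c->q4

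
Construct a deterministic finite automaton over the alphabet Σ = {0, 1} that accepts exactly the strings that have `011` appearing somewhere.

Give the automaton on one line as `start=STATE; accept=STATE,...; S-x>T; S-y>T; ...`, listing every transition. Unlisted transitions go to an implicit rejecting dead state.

start=A; accept=D; A-0>B; A-1>A; B-0>B; B-1>C; C-0>B; C-1>D; D-0>D; D-1>D

Track how much of `011` has been matched so far: state A is no progress, D is the absorbing accept state reached once `011` has occurred. Intermediate states record partial matches; on a mismatch, fall back to the longest reusable overlap.
4 states suffice.
       0  1 
>  A   B  A 
   B   B  C 
   C   B  D 
 * D   D  D 
(> = start, * = accepting)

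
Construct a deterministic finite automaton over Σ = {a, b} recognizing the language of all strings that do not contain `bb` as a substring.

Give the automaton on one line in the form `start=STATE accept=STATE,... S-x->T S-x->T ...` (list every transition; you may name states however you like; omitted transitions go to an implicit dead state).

start=s0 accept=s0,s1 s0-a->s0 s0-b->s1 s1-a->s0 s1-b->s2 s2-a->s2 s2-b->s2

This is the complement of 'contains `bb`'. Use the same substring-matching states — s0 through s2 holding how much of `bb` has just been matched — but flip the accepting set: everything except the trap s2 accepts.
With 3 states:
        a   b  
>* s0   s0  s1 
 * s1   s0  s2 
   s2   s2  s2 
(> = start, * = accepting)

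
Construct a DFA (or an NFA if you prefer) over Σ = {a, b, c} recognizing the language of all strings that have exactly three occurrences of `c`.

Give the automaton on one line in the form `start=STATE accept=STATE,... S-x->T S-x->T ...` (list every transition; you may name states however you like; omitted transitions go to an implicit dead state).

start=q0 accept=q3 q0-a->q0 q0-b->q0 q0-c->q1 q1-a->q1 q1-b->q1 q1-c->q2 q2-a->q2 q2-b->q2 q2-c->q3 q3-a->q3 q3-b->q3 q3-c->q4 q4-a->q4 q4-b->q4 q4-c->q4

Only the number of `c`s matters, and only up to 4. Make a chain q0 → q1 → q2 → q3 → q4 advanced by each `c` (with q4 absorbing); every other symbol self-loops. The accepting set is {q3}.
With 5 states:
        a   b   c  
>  q0   q0  q0  q1 
   q1   q1  q1  q2 
   q2   q2  q2  q3 
 * q3   q3  q3  q4 
   q4   q4  q4  q4 
(> = start, * = accepting)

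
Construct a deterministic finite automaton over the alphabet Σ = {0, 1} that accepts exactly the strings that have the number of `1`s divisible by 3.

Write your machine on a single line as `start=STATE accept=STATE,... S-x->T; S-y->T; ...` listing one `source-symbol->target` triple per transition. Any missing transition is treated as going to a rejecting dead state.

start=A; accept=A; A-0->A; A-1->B; B-0->B; B-1->C; C-0->C; C-1->A

Keep the running count of `1`s modulo 3: each `1` advances along the cycle A → B → C → A while other symbols loop. Accept at A.
With 3 states:
       0  1 
>* A   A  B 
   B   B  C 
   C   C  A 
(> = start, * = accepting)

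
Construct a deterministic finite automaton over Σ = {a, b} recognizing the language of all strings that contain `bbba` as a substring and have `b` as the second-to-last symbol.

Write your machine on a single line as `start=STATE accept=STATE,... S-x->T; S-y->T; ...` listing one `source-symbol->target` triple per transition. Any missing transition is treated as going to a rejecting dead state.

Run two small machines in parallel and take their product. One (5 states) tracks whether and how much of `bbba` has been seen; the other (7 states) tracks the last 2 symbols read. Each combined state is a pair, one component from each; accept when both components accept.
A 12-state machine:
          a    b  
>  q0     q1   q2 
   q1     q3   q4 
   q2     q5   q6 
   q3     q3   q4 
   q4     q5   q6 
   q5     q3   q4 
   q6     q5   q7 
   q7     q8   q7 
 * q8     q9  q10 
   q9     q9  q10 
   q10    q8  q11 
 * q11    q8  q11 
(> = start, * = accepting)

start=q0; accept=q8,q11; q0-a->q1; q0-b->q2; q1-a->q3; q1-b->q4; q2-a->q5; q2-b->q6; q3-a->q3; q3-b->q4; q4-a->q5; q4-b->q6; q5-a->q3; q5-b->q4; q6-a->q5; q6-b->q7; q7-a->q8; q7-b->q7; q8-a->q9; q8-b->q10; q9-a->q9; q9-b->q10; q10-a->q8; q10-b->q11; q11-a->q8; q11-b->q11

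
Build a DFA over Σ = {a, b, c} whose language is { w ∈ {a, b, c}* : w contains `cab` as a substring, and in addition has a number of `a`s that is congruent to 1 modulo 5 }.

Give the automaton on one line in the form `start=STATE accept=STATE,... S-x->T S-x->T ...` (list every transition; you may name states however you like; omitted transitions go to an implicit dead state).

Handle the two conditions separately and then intersect. The first has 4 states tracking whether and how much of `cab` has been seen; the second has 5 states tracking the count of `a`s modulo 5. A product state is a pair (one from each), accepting exactly when both do.
20 states suffice.
          a    b    c  
>  q0     q1   q0   q2 
   q1     q3   q1   q4 
   q2     q5   q0   q2 
   q3     q6   q3   q7 
   q4     q8   q1   q4 
   q5     q3   q9   q4 
   q6    q10   q6  q11 
   q7    q12   q3   q7 
   q8     q6  q13   q7 
 * q9    q13   q9   q9 
   q10    q0  q10  q14 
   q11   q15   q6  q11 
   q12   q10  q16  q11 
   q13   q16  q13  q13 
   q14   q17  q10  q14 
   q15    q0  q18  q14 
   q16   q18  q16  q16 
   q17    q1  q19   q2 
   q18   q19  q18  q18 
   q19    q9  q19  q19 
(> = start, * = accepting)

start=q0 accept=q9 q0-a->q1 q0-b->q0 q0-c->q2 q1-a->q3 q1-b->q1 q1-c->q4 q2-a->q5 q2-b->q0 q2-c->q2 q3-a->q6 q3-b->q3 q3-c->q7 q4-a->q8 q4-b->q1 q4-c->q4 q5-a->q3 q5-b->q9 q5-c->q4 q6-a->q10 q6-b->q6 q6-c->q11 q7-a->q12 q7-b->q3 q7-c->q7 q8-a->q6 q8-b->q13 q8-c->q7 q9-a->q13 q9-b->q9 q9-c->q9 q10-a->q0 q10-b->q10 q10-c->q14 q11-a->q15 q11-b->q6 q11-c->q11 q12-a->q10 q12-b->q16 q12-c->q11 q13-a->q16 q13-b->q13 q13-c->q13 q14-a->q17 q14-b->q10 q14-c->q14 q15-a->q0 q15-b->q18 q15-c->q14 q16-a->q18 q16-b->q16 q16-c->q16 q17-a->q1 q17-b->q19 q17-c->q2 q18-a->q19 q18-b->q18 q18-c->q18 q19-a->q9 q19-b->q19 q19-c->q19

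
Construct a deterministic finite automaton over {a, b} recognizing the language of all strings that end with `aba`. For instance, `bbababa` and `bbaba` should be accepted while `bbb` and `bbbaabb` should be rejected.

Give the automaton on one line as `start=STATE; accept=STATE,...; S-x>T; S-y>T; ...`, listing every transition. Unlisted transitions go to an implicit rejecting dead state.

start=S0; accept=S3; S0-a>S1; S0-b>S0; S1-a>S1; S1-b>S2; S2-a>S3; S2-b>S0; S3-a>S1; S3-b>S2

Let each state record the length of the longest suffix of the input read so far that is also a prefix of `aba`. S1 means the last symbol is `a`; S2 means the last 2 symbols are `ab`; S3 means the last 3 symbols are `aba`. Accept only at S3, where the string currently ends in `aba`.
With 4 states:
        a   b  
>  S0   S1  S0 
   S1   S1  S2 
   S2   S3  S0 
 * S3   S1  S2 
(> = start, * = accepting)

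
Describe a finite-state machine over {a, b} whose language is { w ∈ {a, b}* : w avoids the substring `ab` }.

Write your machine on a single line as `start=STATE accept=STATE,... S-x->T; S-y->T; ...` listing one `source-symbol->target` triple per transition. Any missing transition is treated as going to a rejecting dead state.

start=q0; accept=q0,q1; q0-a->q1; q0-b->q0; q1-a->q1; q1-b->q2; q2-a->q2; q2-b->q2

Track partial matches of the forbidden pattern `ab`. State q2 is a dead state reached once `ab` has occurred; every other state accepts. q0 means no part of `ab` is currently matched.
3 states suffice.
        a   b  
>* q0   q1  q0 
 * q1   q1  q2 
   q2   q2  q2 
(> = start, * = accepting)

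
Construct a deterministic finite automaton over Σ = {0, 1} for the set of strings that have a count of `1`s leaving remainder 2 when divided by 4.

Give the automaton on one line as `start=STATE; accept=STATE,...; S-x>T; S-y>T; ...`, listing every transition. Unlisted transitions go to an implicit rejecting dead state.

The only thing that matters is how many `1`s have appeared, reduced mod 4. Use one state per residue: A for 0, …, D for 3. Reading `1` moves to the next residue; anything else stays put. C is accepting.
4 states suffice.
       0  1 
>  A   A  B 
   B   B  C 
 * C   C  D 
   D   D  A 
(> = start, * = accepting)

start=A; accept=C; A-0>A; A-1>B; B-0>B; B-1>C; C-0>C; C-1>D; D-0>D; D-1>A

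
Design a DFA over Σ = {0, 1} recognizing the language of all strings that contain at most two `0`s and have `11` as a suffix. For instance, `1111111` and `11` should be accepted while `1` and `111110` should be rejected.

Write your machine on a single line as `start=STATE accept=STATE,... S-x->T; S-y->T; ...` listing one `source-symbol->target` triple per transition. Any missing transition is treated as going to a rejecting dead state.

Handle the two conditions separately and then intersect. The first has 4 states tracking the count of `0`s, saturating at 3; the second has 3 states tracking how much of the suffix `11` has currently been matched. A product state is a pair (one from each), accepting exactly when both do. After merging equivalent states the machine shrinks.
With 10 states:
       0  1 
>  A   B  C 
   B   D  E 
   C   B  F 
   D   G  H 
   E   D  I 
 * F   B  F 
   G   G  G 
   H   G  J 
 * I   D  I 
 * J   G  J 
(> = start, * = accepting)

start=A; accept=F,I,J; A-0->B; A-1->C; B-0->D; B-1->E; C-0->B; C-1->F; D-0->G; D-1->H; E-0->D; E-1->I; F-0->B; F-1->F; G-0->G; G-1->G; H-0->G; H-1->J; I-0->D; I-1->I; J-0->G; J-1->J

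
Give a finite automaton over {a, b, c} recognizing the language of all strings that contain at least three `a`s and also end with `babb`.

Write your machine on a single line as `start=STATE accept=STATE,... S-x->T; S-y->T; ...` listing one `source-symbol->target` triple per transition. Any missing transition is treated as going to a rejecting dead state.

start=q0; accept=q6; q0-a->q1; q0-b->q0; q0-c->q0; q1-a->q2; q1-b->q1; q1-c->q1; q2-a->q2; q2-b->q3; q2-c->q2; q3-a->q4; q3-b->q3; q3-c->q2; q4-a->q2; q4-b->q5; q4-c->q2; q5-a->q4; q5-b->q6; q5-c->q2; q6-a->q4; q6-b->q3; q6-c->q2

Run two small machines in parallel and take their product. The first has 5 states tracking the count of `a`s, saturating at 4; the second has 5 states tracking how much of the suffix `babb` has currently been matched. A product state is a pair (one from each), accepting exactly when both do. After merging equivalent states the machine shrinks.
7 states suffice.
        a   b   c  
>  q0   q1  q0  q0 
   q1   q2  q1  q1 
   q2   q2  q3  q2 
   q3   q4  q3  q2 
   q4   q2  q5  q2 
   q5   q4  q6  q2 
 * q6   q4  q3  q2 
(> = start, * = accepting)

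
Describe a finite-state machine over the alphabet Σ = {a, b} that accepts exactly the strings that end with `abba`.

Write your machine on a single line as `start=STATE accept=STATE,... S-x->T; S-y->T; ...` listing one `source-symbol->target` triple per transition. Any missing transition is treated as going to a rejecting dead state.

start=S0; accept=S4; S0-a->S1; S0-b->S0; S1-a->S1; S1-b->S2; S2-a->S1; S2-b->S3; S3-a->S4; S3-b->S0; S4-a->S1; S4-b->S2

Let each state record the length of the longest suffix of the input read so far that is also a prefix of `abba`. S1 means the last symbol is `a`; S2 means the last 2 symbols are `ab`; S3 means the last 3 symbols are `abb`; S4 means the last 4 symbols are `abba`. Accept only at S4, where the string currently ends in `abba`.
With 5 states:
        a   b  
>  S0   S1  S0 
   S1   S1  S2 
   S2   S1  S3 
   S3   S4  S0 
 * S4   S1  S2 
(> = start, * = accepting)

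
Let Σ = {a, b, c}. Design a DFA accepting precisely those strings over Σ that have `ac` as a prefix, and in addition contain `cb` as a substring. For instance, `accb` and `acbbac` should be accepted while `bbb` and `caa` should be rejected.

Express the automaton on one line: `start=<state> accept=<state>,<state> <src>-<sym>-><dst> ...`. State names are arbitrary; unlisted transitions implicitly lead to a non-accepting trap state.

Build one automaton per condition and run them in lockstep. The first has 4 states tracking whether the input so far still matches the prefix `ac`; the second has 3 states tracking whether and how much of `cb` has been seen. A product state is a pair (one from each), accepting exactly when both do.
8 states suffice.
        a   b   c  
>  s0   s1  s2  s3 
   s1   s2  s2  s4 
   s2   s2  s2  s3 
   s3   s2  s5  s3 
   s4   s6  s7  s4 
   s5   s5  s5  s5 
   s6   s6  s6  s4 
 * s7   s7  s7  s7 
(> = start, * = accepting)

start=s0 accept=s7 s0-a->s1 s0-b->s2 s0-c->s3 s1-a->s2 s1-b->s2 s1-c->s4 s2-a->s2 s2-b->s2 s2-c->s3 s3-a->s2 s3-b->s5 s3-c->s3 s4-a->s6 s4-b->s7 s4-c->s4 s5-a->s5 s5-b->s5 s5-c->s5 s6-a->s6 s6-b->s6 s6-c->s4 s7-a->s7 s7-b->s7 s7-c->s7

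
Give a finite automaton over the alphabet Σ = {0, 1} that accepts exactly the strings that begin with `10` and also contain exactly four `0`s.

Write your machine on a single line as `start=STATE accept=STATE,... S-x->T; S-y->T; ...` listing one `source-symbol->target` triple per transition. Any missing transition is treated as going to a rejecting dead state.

start=S0; accept=S6; S0-0->S1; S0-1->S2; S1-0->S1; S1-1->S1; S2-0->S3; S2-1->S1; S3-0->S4; S3-1->S3; S4-0->S5; S4-1->S4; S5-0->S6; S5-1->S5; S6-0->S1; S6-1->S6

Handle the two conditions separately and then intersect. One (4 states) tracks whether the input so far still matches the prefix `10`; the other (6 states) tracks the count of `0`s, saturating at 5. Each combined state is a pair, one component from each; accept when both components accept. Minimizing collapses redundant product states.
7 states suffice.
        0   1  
>  S0   S1  S2 
   S1   S1  S1 
   S2   S3  S1 
   S3   S4  S3 
   S4   S5  S4 
   S5   S6  S5 
 * S6   S1  S6 
(> = start, * = accepting)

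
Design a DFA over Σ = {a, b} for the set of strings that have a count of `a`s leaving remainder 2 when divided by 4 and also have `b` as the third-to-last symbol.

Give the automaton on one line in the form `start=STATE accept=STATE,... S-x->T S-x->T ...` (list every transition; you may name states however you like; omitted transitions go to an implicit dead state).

start=q0 accept=q10,q12,q13,q14 q0-a->q1 q0-b->q2 q1-a->q3 q1-b->q4 q2-a->q5 q2-b->q2 q3-a->q6 q3-b->q7 q4-a->q8 q4-b->q9 q5-a->q10 q5-b->q4 q6-a->q0 q6-b->q6 q7-a->q6 q7-b->q11 q8-a->q6 q8-b->q12 q9-a->q13 q9-b->q9 q10-a->q6 q10-b->q7 q11-a->q6 q11-b->q14 q12-a->q6 q12-b->q11 q13-a->q6 q13-b->q12 q14-a->q6 q14-b->q14

Build one automaton per condition and run them in lockstep. One (4 states) tracks the count of `a`s modulo 4; the other (15 states) tracks the last 3 symbols read. Each combined state is a pair, one component from each; accept when both components accept. After merging equivalent states the machine shrinks.
15 states suffice.
          a    b  
>  q0     q1   q2 
   q1     q3   q4 
   q2     q5   q2 
   q3     q6   q7 
   q4     q8   q9 
   q5    q10   q4 
   q6     q0   q6 
   q7     q6  q11 
   q8     q6  q12 
   q9    q13   q9 
 * q10    q6   q7 
   q11    q6  q14 
 * q12    q6  q11 
 * q13    q6  q12 
 * q14    q6  q14 
(> = start, * = accepting)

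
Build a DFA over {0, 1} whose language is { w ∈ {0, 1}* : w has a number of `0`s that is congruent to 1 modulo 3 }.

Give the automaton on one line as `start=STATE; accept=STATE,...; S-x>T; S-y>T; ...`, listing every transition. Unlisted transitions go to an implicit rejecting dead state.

The only thing that matters is how many `0`s have appeared, reduced mod 3. Use one state per residue: A for 0, …, C for 2. Reading `0` moves to the next residue; anything else stays put. B is accepting.
A 3-state machine:
       0  1 
>  A   B  A 
 * B   C  B 
   C   A  C 
(> = start, * = accepting)

start=A; accept=B; A-0>B; A-1>A; B-0>C; B-1>B; C-0>A; C-1>C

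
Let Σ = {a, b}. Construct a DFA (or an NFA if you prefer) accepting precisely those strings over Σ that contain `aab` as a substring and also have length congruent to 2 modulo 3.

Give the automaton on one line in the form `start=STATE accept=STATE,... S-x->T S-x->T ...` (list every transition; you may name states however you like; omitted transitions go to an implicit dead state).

Run two small machines in parallel and take their product. The first has 4 states tracking whether and how much of `aab` has been seen; the second has 3 states tracking the input length modulo 3. A product state is a pair (one from each), accepting exactly when both do.
12 states suffice.
          a    b  
>  S0     S1   S2 
   S1     S3   S4 
   S2     S5   S4 
   S3     S6   S7 
   S4     S8   S0 
   S5     S6   S0 
   S6     S9  S10 
   S7    S10  S10 
   S8     S9   S2 
   S9     S3  S11 
   S10   S11  S11 
 * S11    S7   S7 
(> = start, * = accepting)

start=S0 accept=S11 S0-a->S1 S0-b->S2 S1-a->S3 S1-b->S4 S2-a->S5 S2-b->S4 S3-a->S6 S3-b->S7 S4-a->S8 S4-b->S0 S5-a->S6 S5-b->S0 S6-a->S9 S6-b->S10 S7-a->S10 S7-b->S10 S8-a->S9 S8-b->S2 S9-a->S3 S9-b->S11 S10-a->S11 S10-b->S11 S11-a->S7 S11-b->S7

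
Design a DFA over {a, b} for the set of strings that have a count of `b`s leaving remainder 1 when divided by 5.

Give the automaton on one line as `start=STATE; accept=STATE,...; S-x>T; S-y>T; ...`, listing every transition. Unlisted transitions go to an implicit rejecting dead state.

start=q0; accept=q1; q0-a>q0; q0-b>q1; q1-a>q1; q1-b>q2; q2-a>q2; q2-b>q3; q3-a>q3; q3-b>q4; q4-a>q4; q4-b>q0

Keep the running count of `b`s modulo 5: each `b` advances along the cycle q0 → q1 → q2 → q3 → q4 → q0 while other symbols loop. Accept at q1.
        a   b  
>  q0   q0  q1 
 * q1   q1  q2 
   q2   q2  q3 
   q3   q3  q4 
   q4   q4  q0 
(> = start, * = accepting)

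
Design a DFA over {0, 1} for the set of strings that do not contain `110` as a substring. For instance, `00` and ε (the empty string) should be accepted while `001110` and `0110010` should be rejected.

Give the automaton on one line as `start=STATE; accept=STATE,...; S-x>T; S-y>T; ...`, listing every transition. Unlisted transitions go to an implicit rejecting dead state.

Track partial matches of the forbidden pattern `110`. State S3 is a dead state reached once `110` has occurred; every other state accepts. S0 means no part of `110` is currently matched.
4 states suffice.
        0   1  
>* S0   S0  S1 
 * S1   S0  S2 
 * S2   S3  S2 
   S3   S3  S3 
(> = start, * = accepting)

start=S0; accept=S0,S1,S2; S0-0>S0; S0-1>S1; S1-0>S0; S1-1>S2; S2-0>S3; S2-1>S2; S3-0>S3; S3-1>S3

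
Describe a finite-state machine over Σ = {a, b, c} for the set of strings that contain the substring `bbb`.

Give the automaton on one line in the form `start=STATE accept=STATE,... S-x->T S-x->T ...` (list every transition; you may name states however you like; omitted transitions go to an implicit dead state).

start=s0 accept=s3 s0-a->s0 s0-b->s1 s0-c->s0 s1-a->s0 s1-b->s2 s1-c->s0 s2-a->s0 s2-b->s3 s2-c->s0 s3-a->s3 s3-b->s3 s3-c->s3

Track how much of `bbb` has been matched so far: state s0 is no progress, s3 is the absorbing accept state reached once `bbb` has occurred. Intermediate states record partial matches; on a mismatch, fall back to the longest reusable overlap.
With 4 states:
        a   b   c  
>  s0   s0  s1  s0 
   s1   s0  s2  s0 
   s2   s0  s3  s0 
 * s3   s3  s3  s3 
(> = start, * = accepting)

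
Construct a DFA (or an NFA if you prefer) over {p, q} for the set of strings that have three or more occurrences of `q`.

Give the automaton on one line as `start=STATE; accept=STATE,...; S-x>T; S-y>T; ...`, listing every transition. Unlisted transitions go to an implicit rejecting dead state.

Only the number of `q`s matters, and only up to 4. Make a chain S0 → S1 → S2 → S3 → S4 advanced by each `q` (with S4 absorbing); every other symbol self-loops. The accepting set is {S3, S4}.
5 states suffice.
        p   q  
>  S0   S0  S1 
   S1   S1  S2 
   S2   S2  S3 
 * S3   S3  S4 
 * S4   S4  S4 
(> = start, * = accepting)

start=S0; accept=S3,S4; S0-p>S0; S0-q>S1; S1-p>S1; S1-q>S2; S2-p>S2; S2-q>S3; S3-p>S3; S3-q>S4; S4-p>S4; S4-q>S4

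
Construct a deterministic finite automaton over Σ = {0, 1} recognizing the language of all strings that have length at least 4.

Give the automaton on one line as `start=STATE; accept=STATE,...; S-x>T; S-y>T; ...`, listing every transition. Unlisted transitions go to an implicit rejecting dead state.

Count input length up to 5: every symbol moves from q0 toward q5, which means 'more than 4' and absorbs. Accept from {q4, q5}.
6 states suffice.
        0   1  
>  q0   q1  q1 
   q1   q2  q2 
   q2   q3  q3 
   q3   q4  q4 
 * q4   q5  q5 
 * q5   q5  q5 
(> = start, * = accepting)

start=q0; accept=q4,q5; q0-0>q1; q0-1>q1; q1-0>q2; q1-1>q2; q2-0>q3; q2-1>q3; q3-0>q4; q3-1>q4; q4-0>q5; q4-1>q5; q5-0>q5; q5-1>q5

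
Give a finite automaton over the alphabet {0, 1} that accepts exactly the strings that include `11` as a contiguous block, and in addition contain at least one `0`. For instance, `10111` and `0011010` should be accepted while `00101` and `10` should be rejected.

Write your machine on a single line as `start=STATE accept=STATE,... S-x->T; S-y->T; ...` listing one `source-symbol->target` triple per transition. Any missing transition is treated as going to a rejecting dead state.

Build one automaton per condition and run them in lockstep. One (3 states) tracks whether and how much of `11` has been seen; the other (3 states) tracks the count of `0`s, saturating at 2. Each combined state is a pair, one component from each; accept when both components accept.
       0  1 
>  A   B  C 
   B   D  E 
   C   B  F 
   D   D  G 
   E   D  H 
   F   H  F 
   G   D  I 
 * H   I  H 
 * I   I  I 
(> = start, * = accepting)

start=A; accept=H,I; A-0->B; A-1->C; B-0->D; B-1->E; C-0->B; C-1->F; D-0->D; D-1->G; E-0->D; E-1->H; F-0->H; F-1->F; G-0->D; G-1->I; H-0->I; H-1->H; I-0->I; I-1->I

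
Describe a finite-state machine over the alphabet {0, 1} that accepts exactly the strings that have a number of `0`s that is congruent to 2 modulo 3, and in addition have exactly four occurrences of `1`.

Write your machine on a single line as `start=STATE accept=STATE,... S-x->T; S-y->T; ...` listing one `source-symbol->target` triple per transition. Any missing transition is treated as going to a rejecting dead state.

start=q0; accept=q15; q0-0->q1; q0-1->q2; q1-0->q3; q1-1->q4; q2-0->q4; q2-1->q5; q3-0->q0; q3-1->q6; q4-0->q6; q4-1->q7; q5-0->q7; q5-1->q8; q6-0->q2; q6-1->q9; q7-0->q9; q7-1->q10; q8-0->q10; q8-1->q11; q9-0->q5; q9-1->q12; q10-0->q12; q10-1->q13; q11-0->q13; q11-1->q14; q12-0->q8; q12-1->q15; q13-0->q15; q13-1->q16; q14-0->q16; q14-1->q14; q15-0->q11; q15-1->q17; q16-0->q17; q16-1->q16; q17-0->q14; q17-1->q17

Handle the two conditions separately and then intersect. The first has 3 states tracking the count of `0`s modulo 3; the second has 6 states tracking the count of `1`s, saturating at 5. A product state is a pair (one from each), accepting exactly when both do.
18 states suffice.
          0    1  
>  q0     q1   q2 
   q1     q3   q4 
   q2     q4   q5 
   q3     q0   q6 
   q4     q6   q7 
   q5     q7   q8 
   q6     q2   q9 
   q7     q9  q10 
   q8    q10  q11 
   q9     q5  q12 
   q10   q12  q13 
   q11   q13  q14 
   q12    q8  q15 
   q13   q15  q16 
   q14   q16  q14 
 * q15   q11  q17 
   q16   q17  q16 
   q17   q14  q17 
(> = start, * = accepting)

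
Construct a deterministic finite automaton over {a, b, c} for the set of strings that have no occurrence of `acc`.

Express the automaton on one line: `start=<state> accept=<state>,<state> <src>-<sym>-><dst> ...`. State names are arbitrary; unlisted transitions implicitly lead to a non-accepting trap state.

This is the complement of 'contains `acc`'. Use the same substring-matching states — q0 through q3 holding how much of `acc` has just been matched — but flip the accepting set: everything except the trap q3 accepts.
        a   b   c  
>* q0   q1  q0  q0 
 * q1   q1  q0  q2 
 * q2   q1  q0  q3 
   q3   q3  q3  q3 
(> = start, * = accepting)

start=q0 accept=q0,q1,q2 q0-a->q1 q0-b->q0 q0-c->q0 q1-a->q1 q1-b->q0 q1-c->q2 q2-a->q1 q2-b->q0 q2-c->q3 q3-a->q3 q3-b->q3 q3-c->q3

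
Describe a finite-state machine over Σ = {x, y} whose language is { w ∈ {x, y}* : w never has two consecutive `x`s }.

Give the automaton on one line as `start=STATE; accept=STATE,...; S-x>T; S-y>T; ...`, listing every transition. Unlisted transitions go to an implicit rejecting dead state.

start=A; accept=A,B; A-x>B; A-y>A; B-x>C; B-y>A; C-x>C; C-y>C

Track partial matches of the forbidden pattern `xx`. State C is a dead state reached once `xx` has occurred; every other state accepts. A means no part of `xx` is currently matched.
       x  y 
>* A   B  A 
 * B   C  A 
   C   C  C 
(> = start, * = accepting)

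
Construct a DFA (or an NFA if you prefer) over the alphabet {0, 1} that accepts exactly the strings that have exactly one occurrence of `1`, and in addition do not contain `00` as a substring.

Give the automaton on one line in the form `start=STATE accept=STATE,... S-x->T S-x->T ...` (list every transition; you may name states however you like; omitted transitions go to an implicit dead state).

start=A accept=C,E A-0->B A-1->C B-0->D B-1->C C-0->E C-1->D D-0->D D-1->D E-0->D E-1->D

Run two small machines in parallel and take their product. One (3 states) tracks the count of `1`s, saturating at 2; the other (3 states) tracks partial matches of the forbidden pattern `00`. Each combined state is a pair, one component from each; accept when both components accept. Minimizing collapses redundant product states.
With 5 states:
       0  1 
>  A   B  C 
   B   D  C 
 * C   E  D 
   D   D  D 
 * E   D  D 
(> = start, * = accepting)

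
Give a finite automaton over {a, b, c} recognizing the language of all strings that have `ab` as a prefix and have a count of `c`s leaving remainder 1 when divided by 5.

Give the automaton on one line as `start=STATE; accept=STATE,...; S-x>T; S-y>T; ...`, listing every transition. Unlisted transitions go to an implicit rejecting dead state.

Run two small machines in parallel and take their product. One (4 states) tracks whether the input so far still matches the prefix `ab`; the other (5 states) tracks the count of `c`s modulo 5. Each combined state is a pair, one component from each; accept when both components accept. Equivalent product states are then merged.
With 8 states:
        a   b   c  
>  q0   q1  q2  q2 
   q1   q2  q3  q2 
   q2   q2  q2  q2 
   q3   q3  q3  q4 
 * q4   q4  q4  q5 
   q5   q5  q5  q6 
   q6   q6  q6  q7 
   q7   q7  q7  q3 
(> = start, * = accepting)

start=q0; accept=q4; q0-a>q1; q0-b>q2; q0-c>q2; q1-a>q2; q1-b>q3; q1-c>q2; q2-a>q2; q2-b>q2; q2-c>q2; q3-a>q3; q3-b>q3; q3-c>q4; q4-a>q4; q4-b>q4; q4-c>q5; q5-a>q5; q5-b>q5; q5-c>q6; q6-a>q6; q6-b>q6; q6-c>q7; q7-a>q7; q7-b>q7; q7-c>q3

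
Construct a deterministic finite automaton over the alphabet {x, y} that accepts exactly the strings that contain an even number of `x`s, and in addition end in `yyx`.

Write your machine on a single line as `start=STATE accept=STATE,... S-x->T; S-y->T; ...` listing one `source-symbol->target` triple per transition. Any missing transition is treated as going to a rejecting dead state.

Build one automaton per condition and run them in lockstep. One (2 states) tracks the count of `x`s modulo 2; the other (4 states) tracks how much of the suffix `yyx` has currently been matched. Each combined state is a pair, one component from each; accept when both components accept. Equivalent product states are then merged.
5 states suffice.
        x   y  
>  q0   q1  q0 
   q1   q0  q2 
   q2   q0  q3 
   q3   q4  q3 
 * q4   q1  q0 
(> = start, * = accepting)

start=q0; accept=q4; q0-x->q1; q0-y->q0; q1-x->q0; q1-y->q2; q2-x->q0; q2-y->q3; q3-x->q4; q3-y->q3; q4-x->q1; q4-y->q0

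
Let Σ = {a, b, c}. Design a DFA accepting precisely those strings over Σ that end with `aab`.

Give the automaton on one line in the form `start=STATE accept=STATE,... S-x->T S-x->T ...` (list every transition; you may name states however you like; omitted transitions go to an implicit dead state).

Let each state record the length of the longest suffix of the input read so far that is also a prefix of `aab`. S1 means the last symbol is `a`; S2 means the last 2 symbols are `aa`; S3 means the last 3 symbols are `aab`. Accept only at S3, where the string currently ends in `aab`.
With 4 states:
        a   b   c  
>  S0   S1  S0  S0 
   S1   S2  S0  S0 
   S2   S2  S3  S0 
 * S3   S1  S0  S0 
(> = start, * = accepting)

start=S0 accept=S3 S0-a->S1 S0-b->S0 S0-c->S0 S1-a->S2 S1-b->S0 S1-c->S0 S2-a->S2 S2-b->S3 S2-c->S0 S3-a->S1 S3-b->S0 S3-c->S0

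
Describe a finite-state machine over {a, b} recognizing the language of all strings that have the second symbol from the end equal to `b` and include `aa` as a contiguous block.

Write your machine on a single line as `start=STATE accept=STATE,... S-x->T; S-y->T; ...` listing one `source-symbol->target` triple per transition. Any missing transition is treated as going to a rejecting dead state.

Build one automaton per condition and run them in lockstep. One (7 states) tracks the last 2 symbols read; the other (3 states) tracks whether and how much of `aa` has been seen. Each combined state is a pair, one component from each; accept when both components accept. Equivalent product states are then merged.
6 states suffice.
        a   b  
>  q0   q1  q0 
   q1   q2  q0 
   q2   q2  q3 
   q3   q4  q5 
 * q4   q2  q3 
 * q5   q4  q5 
(> = start, * = accepting)

start=q0; accept=q4,q5; q0-a->q1; q0-b->q0; q1-a->q2; q1-b->q0; q2-a->q2; q2-b->q3; q3-a->q4; q3-b->q5; q4-a->q2; q4-b->q3; q5-a->q4; q5-b->q5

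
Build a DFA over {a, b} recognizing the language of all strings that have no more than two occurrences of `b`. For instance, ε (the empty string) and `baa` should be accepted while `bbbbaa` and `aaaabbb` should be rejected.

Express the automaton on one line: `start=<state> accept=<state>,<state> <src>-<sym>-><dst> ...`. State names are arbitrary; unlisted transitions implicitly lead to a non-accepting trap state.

start=s0 accept=s0,s1,s2 s0-a->s0 s0-b->s1 s1-a->s1 s1-b->s2 s2-a->s2 s2-b->s3 s3-a->s3 s3-b->s3

Count `b`s, saturating at 3: states s0 through s2 mean 0 through 2 `b`s seen; s3 means more than 2. Each `b` increments (capped at s3); other symbols loop. Accept from {s0, s1, s2}.
4 states suffice.
        a   b  
>* s0   s0  s1 
 * s1   s1  s2 
 * s2   s2  s3 
   s3   s3  s3 
(> = start, * = accepting)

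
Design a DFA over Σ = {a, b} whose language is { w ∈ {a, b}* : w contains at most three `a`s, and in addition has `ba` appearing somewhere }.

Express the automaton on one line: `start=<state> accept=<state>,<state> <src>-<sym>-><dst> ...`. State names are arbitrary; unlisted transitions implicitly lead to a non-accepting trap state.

start=q0 accept=q5,q8,q11 q0-a->q1 q0-b->q2 q1-a->q3 q1-b->q4 q2-a->q5 q2-b->q2 q3-a->q6 q3-b->q7 q4-a->q8 q4-b->q4 q5-a->q8 q5-b->q5 q6-a->q9 q6-b->q10 q7-a->q11 q7-b->q7 q8-a->q11 q8-b->q8 q9-a->q9 q9-b->q12 q10-a->q13 q10-b->q10 q11-a->q13 q11-b->q11 q12-a->q13 q12-b->q12 q13-a->q13 q13-b->q13

Handle the two conditions separately and then intersect. One (5 states) tracks the count of `a`s, saturating at 4; the other (3 states) tracks whether and how much of `ba` has been seen. Each combined state is a pair, one component from each; accept when both components accept.
With 14 states:
          a    b  
>  q0     q1   q2 
   q1     q3   q4 
   q2     q5   q2 
   q3     q6   q7 
   q4     q8   q4 
 * q5     q8   q5 
   q6     q9  q10 
   q7    q11   q7 
 * q8    q11   q8 
   q9     q9  q12 
   q10   q13  q10 
 * q11   q13  q11 
   q12   q13  q12 
   q13   q13  q13 
(> = start, * = accepting)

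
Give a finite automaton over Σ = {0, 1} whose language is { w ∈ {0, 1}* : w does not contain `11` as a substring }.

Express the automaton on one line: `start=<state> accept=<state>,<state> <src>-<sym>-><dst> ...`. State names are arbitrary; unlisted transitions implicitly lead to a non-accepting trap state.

start=q0 accept=q0,q1 q0-0->q0 q0-1->q1 q1-0->q0 q1-1->q2 q2-0->q2 q2-1->q2

Track partial matches of the forbidden pattern `11`. State q2 is a dead state reached once `11` has occurred; every other state accepts. q0 means no part of `11` is currently matched.
With 3 states:
        0   1  
>* q0   q0  q1 
 * q1   q0  q2 
   q2   q2  q2 
(> = start, * = accepting)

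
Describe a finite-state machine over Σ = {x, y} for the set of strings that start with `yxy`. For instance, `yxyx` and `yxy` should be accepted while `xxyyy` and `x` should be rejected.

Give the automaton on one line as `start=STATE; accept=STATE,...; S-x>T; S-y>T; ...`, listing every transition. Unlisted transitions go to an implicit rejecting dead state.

Check the first 3 symbols one by one: q0 through q2 record how many have matched `yxy` so far; any wrong symbol goes to the dead state q4. After all 3 match we enter the accepting sink q3.
With 5 states:
        x   y  
>  q0   q4  q1 
   q1   q2  q4 
   q2   q4  q3 
 * q3   q3  q3 
   q4   q4  q4 
(> = start, * = accepting)

start=q0; accept=q3; q0-x>q4; q0-y>q1; q1-x>q2; q1-y>q4; q2-x>q4; q2-y>q3; q3-x>q3; q3-y>q3; q4-x>q4; q4-y>q4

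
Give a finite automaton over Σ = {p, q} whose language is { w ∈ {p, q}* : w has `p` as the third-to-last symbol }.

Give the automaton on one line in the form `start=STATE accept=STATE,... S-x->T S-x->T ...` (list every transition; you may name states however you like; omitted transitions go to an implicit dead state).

Because acceptance depends on a position counted from the end, the machine has to buffer the most recent 3 symbols. Make each state the string of the last up-to-3 symbols read; on input `x` shift the window left and append `x`. Accept when the buffered window has length 3 and begins with `p`.
15 states suffice.
          p    q  
>  s0     s1   s2 
   s1     s3   s4 
   s2     s5   s6 
   s3     s7   s8 
   s4     s9  s10 
   s5    s11  s12 
   s6    s13  s14 
 * s7     s7   s8 
 * s8     s9  s10 
 * s9    s11  s12 
 * s10   s13  s14 
   s11    s7   s8 
   s12    s9  s10 
   s13   s11  s12 
   s14   s13  s14 
(> = start, * = accepting)

start=s0 accept=s7,s8,s9,s10 s0-p->s1 s0-q->s2 s1-p->s3 s1-q->s4 s2-p->s5 s2-q->s6 s3-p->s7 s3-q->s8 s4-p->s9 s4-q->s10 s5-p->s11 s5-q->s12 s6-p->s13 s6-q->s14 s7-p->s7 s7-q->s8 s8-p->s9 s8-q->s10 s9-p->s11 s9-q->s12 s10-p->s13 s10-q->s14 s11-p->s7 s11-q->s8 s12-p->s9 s12-q->s10 s13-p->s11 s13-q->s12 s14-p->s13 s14-q->s14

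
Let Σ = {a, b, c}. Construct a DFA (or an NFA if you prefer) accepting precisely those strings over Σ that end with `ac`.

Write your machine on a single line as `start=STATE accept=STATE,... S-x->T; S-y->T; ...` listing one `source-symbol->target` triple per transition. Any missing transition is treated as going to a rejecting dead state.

Remember how much of `ac` the current input suffix matches. State s0 means no match yet; s1 means the last symbol is `a`; s2 means the last 2 symbols are `ac`. Only s2 accepts. On a mismatch, fall back to the longest proper suffix that is still a prefix of `ac`.
A 3-state machine:
        a   b   c  
>  s0   s1  s0  s0 
   s1   s1  s0  s2 
 * s2   s1  s0  s0 
(> = start, * = accepting)

start=s0; accept=s2; s0-a->s1; s0-b->s0; s0-c->s0; s1-a->s1; s1-b->s0; s1-c->s2; s2-a->s1; s2-b->s0; s2-c->s0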